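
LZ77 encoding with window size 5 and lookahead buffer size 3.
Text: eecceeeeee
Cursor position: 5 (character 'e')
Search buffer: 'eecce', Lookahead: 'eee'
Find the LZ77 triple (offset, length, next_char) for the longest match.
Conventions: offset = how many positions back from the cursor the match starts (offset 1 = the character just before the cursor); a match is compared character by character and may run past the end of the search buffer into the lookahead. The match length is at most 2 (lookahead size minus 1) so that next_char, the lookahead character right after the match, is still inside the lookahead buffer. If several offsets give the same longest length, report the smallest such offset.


Try each offset into the search buffer:
  offset=1 (pos 4, char 'e'): match length 2
  offset=2 (pos 3, char 'c'): match length 0
  offset=3 (pos 2, char 'c'): match length 0
  offset=4 (pos 1, char 'e'): match length 1
  offset=5 (pos 0, char 'e'): match length 2
Longest match has length 2, found at offsets 1, 5; take the smallest, offset 1.
next_char = character at position 5 + 2 = 7 -> 'e'

Best match: offset=1, length=2 (matching 'ee' starting at position 4)
LZ77 triple: (1, 2, 'e')


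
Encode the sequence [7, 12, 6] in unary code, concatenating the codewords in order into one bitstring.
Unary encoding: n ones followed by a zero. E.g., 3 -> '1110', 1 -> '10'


Encode each number as n ones followed by a terminating 0:
  7 -> 11111110 (8 bits)
  12 -> 1111111111110 (13 bits)
  6 -> 1111110 (7 bits)
Total length = 8 + 13 + 7 = 28 bits.

Unary([7, 12, 6]) = 1111111011111111111101111110 (28 bits)


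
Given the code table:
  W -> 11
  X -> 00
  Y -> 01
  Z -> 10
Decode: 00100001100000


Decoding:
00 -> X
10 -> Z
00 -> X
01 -> Y
10 -> Z
00 -> X
00 -> X


Result: XZXYZXX


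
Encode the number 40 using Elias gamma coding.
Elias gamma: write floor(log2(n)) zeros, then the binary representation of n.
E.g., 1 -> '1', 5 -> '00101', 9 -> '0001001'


num_bits = floor(log2(40)) + 1 = 6
leading_zeros = num_bits - 1 = 5
binary(40) = 101000

Elias gamma(40) = '00000' + '101000' = 00000101000 (11 bits)


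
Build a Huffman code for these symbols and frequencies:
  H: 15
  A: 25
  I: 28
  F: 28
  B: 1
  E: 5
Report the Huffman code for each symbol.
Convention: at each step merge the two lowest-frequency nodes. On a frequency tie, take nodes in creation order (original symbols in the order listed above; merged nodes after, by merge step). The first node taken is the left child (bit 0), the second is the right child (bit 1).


Huffman tree construction:
Step 1: Merge B(1) + E(5) = 6
Step 2: Merge (B+E)(6) + H(15) = 21
Step 3: Merge ((B+E)+H)(21) + A(25) = 46
Step 4: Merge I(28) + F(28) = 56
Step 5: Merge (((B+E)+H)+A)(46) + (I+F)(56) = 102
Read each symbol's code off the tree from the root (left child = 0, right child = 1).

Codes:
  H: 001 (length 3)
  A: 01 (length 2)
  I: 10 (length 2)
  F: 11 (length 2)
  B: 0000 (length 4)
  E: 0001 (length 4)
Average code length: 231/102 = 2.2647 bits/symbol


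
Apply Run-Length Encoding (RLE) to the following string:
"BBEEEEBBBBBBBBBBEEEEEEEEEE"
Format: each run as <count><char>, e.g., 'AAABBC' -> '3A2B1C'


Scanning runs left to right:
  i=0: run of 'B' x 2 -> '2B'
  i=2: run of 'E' x 4 -> '4E'
  i=6: run of 'B' x 10 -> '10B'
  i=16: run of 'E' x 10 -> '10E'

RLE = 2B4E10B10E


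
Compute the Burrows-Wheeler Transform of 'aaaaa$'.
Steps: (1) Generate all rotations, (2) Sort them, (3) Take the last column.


Rotations (sorted):
  0: $aaaaa -> last char: a
  1: a$aaaa -> last char: a
  2: aa$aaa -> last char: a
  3: aaa$aa -> last char: a
  4: aaaa$a -> last char: a
  5: aaaaa$ -> last char: $


BWT = aaaaa$


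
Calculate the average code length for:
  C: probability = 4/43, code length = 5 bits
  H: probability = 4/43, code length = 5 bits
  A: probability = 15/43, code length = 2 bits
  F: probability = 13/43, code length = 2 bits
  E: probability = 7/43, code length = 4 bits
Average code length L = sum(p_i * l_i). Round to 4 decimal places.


Weighted contributions p_i * l_i:
  C: (4/43) * 5 = 20/43
  H: (4/43) * 5 = 20/43
  A: (15/43) * 2 = 30/43
  F: (13/43) * 2 = 26/43
  E: (7/43) * 4 = 28/43
Sum = (20 + 20 + 30 + 26 + 28)/43 = 124/43

L = 124/43 = 2.8837 bits/symbol


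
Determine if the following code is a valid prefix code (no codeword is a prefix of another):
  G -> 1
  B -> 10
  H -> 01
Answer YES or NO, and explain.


Checking each pair (does one codeword prefix another?):
  G='1' vs B='10': prefix -- VIOLATION

NO -- this is NOT a valid prefix code. G (1) is a prefix of B (10).


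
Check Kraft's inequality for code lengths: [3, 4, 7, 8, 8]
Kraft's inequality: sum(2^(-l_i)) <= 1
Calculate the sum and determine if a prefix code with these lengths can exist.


Sum = 2^(-3) + 2^(-4) + 2^(-7) + 2^(-8) + 2^(-8)
    = 0.125 + 0.0625 + 0.0078125 + 0.00390625 + 0.00390625
    = 52/256 = 0.203125
Since 0.203125 <= 1, Kraft's inequality IS satisfied.
A prefix code with these lengths CAN exist.

Kraft sum = 0.203125. Satisfied.


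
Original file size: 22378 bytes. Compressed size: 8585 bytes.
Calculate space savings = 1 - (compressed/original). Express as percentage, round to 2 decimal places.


ratio = compressed/original = 8585/22378 = 0.383636
savings = 1 - ratio = 1 - 0.383636 = 0.616364
as a percentage: 0.616364 * 100 = 61.64%

Space savings = 1 - 8585/22378 = 61.64%


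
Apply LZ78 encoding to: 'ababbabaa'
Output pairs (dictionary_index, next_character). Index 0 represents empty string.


LZ78 encoding steps:
Dictionary: {0: ''}
Step 1: w='' (idx 0), next='a' -> output (0, 'a'), add 'a' as idx 1
Step 2: w='' (idx 0), next='b' -> output (0, 'b'), add 'b' as idx 2
Step 3: w='a' (idx 1), next='b' -> output (1, 'b'), add 'ab' as idx 3
Step 4: w='b' (idx 2), next='a' -> output (2, 'a'), add 'ba' as idx 4
Step 5: w='ba' (idx 4), next='a' -> output (4, 'a'), add 'baa' as idx 5


Encoded: [(0, 'a'), (0, 'b'), (1, 'b'), (2, 'a'), (4, 'a')]


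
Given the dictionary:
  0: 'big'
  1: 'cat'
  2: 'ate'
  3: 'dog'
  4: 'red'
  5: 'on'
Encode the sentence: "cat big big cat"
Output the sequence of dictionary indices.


Look up each word in the dictionary:
  'cat' -> 1
  'big' -> 0
  'big' -> 0
  'cat' -> 1

Encoded: [1, 0, 0, 1]


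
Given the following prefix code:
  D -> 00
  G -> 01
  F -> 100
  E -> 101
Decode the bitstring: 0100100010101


Decoding step by step:
Bits 01 -> G
Bits 00 -> D
Bits 100 -> F
Bits 01 -> G
Bits 01 -> G
Bits 01 -> G


Decoded message: GDFGGG


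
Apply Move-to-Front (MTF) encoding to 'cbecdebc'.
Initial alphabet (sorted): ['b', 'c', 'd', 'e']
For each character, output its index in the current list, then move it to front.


MTF encoding:
'c': index 1 in ['b', 'c', 'd', 'e'] -> ['c', 'b', 'd', 'e']
'b': index 1 in ['c', 'b', 'd', 'e'] -> ['b', 'c', 'd', 'e']
'e': index 3 in ['b', 'c', 'd', 'e'] -> ['e', 'b', 'c', 'd']
'c': index 2 in ['e', 'b', 'c', 'd'] -> ['c', 'e', 'b', 'd']
'd': index 3 in ['c', 'e', 'b', 'd'] -> ['d', 'c', 'e', 'b']
'e': index 2 in ['d', 'c', 'e', 'b'] -> ['e', 'd', 'c', 'b']
'b': index 3 in ['e', 'd', 'c', 'b'] -> ['b', 'e', 'd', 'c']
'c': index 3 in ['b', 'e', 'd', 'c'] -> ['c', 'b', 'e', 'd']


Output: [1, 1, 3, 2, 3, 2, 3, 3]


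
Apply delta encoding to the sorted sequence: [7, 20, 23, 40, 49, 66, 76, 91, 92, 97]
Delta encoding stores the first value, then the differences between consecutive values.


First value: 7
Deltas:
  20 - 7 = 13
  23 - 20 = 3
  40 - 23 = 17
  49 - 40 = 9
  66 - 49 = 17
  76 - 66 = 10
  91 - 76 = 15
  92 - 91 = 1
  97 - 92 = 5


Delta encoded: [7, 13, 3, 17, 9, 17, 10, 15, 1, 5]


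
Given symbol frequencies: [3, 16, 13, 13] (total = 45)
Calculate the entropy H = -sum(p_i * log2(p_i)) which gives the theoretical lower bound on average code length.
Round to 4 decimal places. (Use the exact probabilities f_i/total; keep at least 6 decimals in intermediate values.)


Per-symbol terms -p_i * log2(p_i) with p_i = f_i/45:
  p = 3/45 = 0.066667: log2(p) = -3.906891, -p*log2(p) = 0.260459
  p = 16/45 = 0.355556: log2(p) = -1.491853, -p*log2(p) = 0.530437
  p = 13/45 = 0.288889: log2(p) = -1.791413, -p*log2(p) = 0.517519
  p = 13/45 = 0.288889: log2(p) = -1.791413, -p*log2(p) = 0.517519
H = 0.260459 + 0.530437 + 0.517519 + 0.517519 = 1.825934

H = 1.8259 bits/symbol


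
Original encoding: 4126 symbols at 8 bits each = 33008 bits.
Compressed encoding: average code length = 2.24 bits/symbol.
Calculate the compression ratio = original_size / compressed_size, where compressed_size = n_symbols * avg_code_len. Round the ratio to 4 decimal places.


original_size = n_symbols * orig_bits = 4126 * 8 = 33008 bits
compressed_size = n_symbols * avg_code_len = 4126 * 2.24 = 9242.24 bits
ratio = original_size / compressed_size = 33008 / 9242.24 = 3.5714

Compression ratio = 3.5714


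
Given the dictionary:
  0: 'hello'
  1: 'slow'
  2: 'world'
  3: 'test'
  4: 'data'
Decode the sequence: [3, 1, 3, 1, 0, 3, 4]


Look up each index in the dictionary:
  3 -> 'test'
  1 -> 'slow'
  3 -> 'test'
  1 -> 'slow'
  0 -> 'hello'
  3 -> 'test'
  4 -> 'data'

Decoded: "test slow test slow hello test data"


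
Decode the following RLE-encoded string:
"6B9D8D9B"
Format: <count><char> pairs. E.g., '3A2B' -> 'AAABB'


Expanding each <count><char> pair:
  6B -> 'BBBBBB'
  9D -> 'DDDDDDDDD'
  8D -> 'DDDDDDDD'
  9B -> 'BBBBBBBBB'

Decoded = BBBBBBDDDDDDDDDDDDDDDDDBBBBBBBBB


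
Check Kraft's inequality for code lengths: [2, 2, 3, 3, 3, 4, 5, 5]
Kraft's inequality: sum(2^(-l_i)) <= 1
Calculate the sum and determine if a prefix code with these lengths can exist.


Sum = 2^(-2) + 2^(-2) + 2^(-3) + 2^(-3) + 2^(-3) + 2^(-4) + 2^(-5) + 2^(-5)
    = 0.25 + 0.25 + 0.125 + 0.125 + 0.125 + 0.0625 + 0.03125 + 0.03125
    = 32/32 = 1.0
Since 1.0 <= 1, Kraft's inequality IS satisfied.
A prefix code with these lengths CAN exist.

Kraft sum = 1.0. Satisfied.


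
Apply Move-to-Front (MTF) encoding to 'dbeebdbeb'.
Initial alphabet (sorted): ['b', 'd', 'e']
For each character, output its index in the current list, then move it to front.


MTF encoding:
'd': index 1 in ['b', 'd', 'e'] -> ['d', 'b', 'e']
'b': index 1 in ['d', 'b', 'e'] -> ['b', 'd', 'e']
'e': index 2 in ['b', 'd', 'e'] -> ['e', 'b', 'd']
'e': index 0 in ['e', 'b', 'd'] -> ['e', 'b', 'd']
'b': index 1 in ['e', 'b', 'd'] -> ['b', 'e', 'd']
'd': index 2 in ['b', 'e', 'd'] -> ['d', 'b', 'e']
'b': index 1 in ['d', 'b', 'e'] -> ['b', 'd', 'e']
'e': index 2 in ['b', 'd', 'e'] -> ['e', 'b', 'd']
'b': index 1 in ['e', 'b', 'd'] -> ['b', 'e', 'd']


Output: [1, 1, 2, 0, 1, 2, 1, 2, 1]


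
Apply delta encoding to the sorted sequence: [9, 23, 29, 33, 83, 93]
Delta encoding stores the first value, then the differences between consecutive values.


First value: 9
Deltas:
  23 - 9 = 14
  29 - 23 = 6
  33 - 29 = 4
  83 - 33 = 50
  93 - 83 = 10


Delta encoded: [9, 14, 6, 4, 50, 10]


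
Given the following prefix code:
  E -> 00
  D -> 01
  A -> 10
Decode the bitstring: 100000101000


Decoding step by step:
Bits 10 -> A
Bits 00 -> E
Bits 00 -> E
Bits 10 -> A
Bits 10 -> A
Bits 00 -> E


Decoded message: AEEAAE


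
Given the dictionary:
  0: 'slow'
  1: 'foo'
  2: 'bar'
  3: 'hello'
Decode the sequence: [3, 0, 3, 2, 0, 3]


Look up each index in the dictionary:
  3 -> 'hello'
  0 -> 'slow'
  3 -> 'hello'
  2 -> 'bar'
  0 -> 'slow'
  3 -> 'hello'

Decoded: "hello slow hello bar slow hello"


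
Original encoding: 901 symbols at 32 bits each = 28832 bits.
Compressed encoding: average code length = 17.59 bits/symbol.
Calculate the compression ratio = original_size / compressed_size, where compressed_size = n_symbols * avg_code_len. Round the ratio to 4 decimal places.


original_size = n_symbols * orig_bits = 901 * 32 = 28832 bits
compressed_size = n_symbols * avg_code_len = 901 * 17.59 = 15848.59 bits
ratio = original_size / compressed_size = 28832 / 15848.59 = 1.8192

Compression ratio = 1.8192


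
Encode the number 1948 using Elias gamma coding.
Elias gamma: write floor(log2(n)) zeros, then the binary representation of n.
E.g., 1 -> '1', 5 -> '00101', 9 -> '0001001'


num_bits = floor(log2(1948)) + 1 = 11
leading_zeros = num_bits - 1 = 10
binary(1948) = 11110011100

Elias gamma(1948) = '0000000000' + '11110011100' = 000000000011110011100 (21 bits)


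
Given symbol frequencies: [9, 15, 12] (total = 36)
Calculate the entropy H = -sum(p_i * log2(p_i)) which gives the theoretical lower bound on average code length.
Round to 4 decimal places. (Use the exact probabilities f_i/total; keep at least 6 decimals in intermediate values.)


Per-symbol terms -p_i * log2(p_i) with p_i = f_i/36:
  p = 9/36 = 0.250000: log2(p) = -2.000000, -p*log2(p) = 0.500000
  p = 15/36 = 0.416667: log2(p) = -1.263034, -p*log2(p) = 0.526264
  p = 12/36 = 0.333333: log2(p) = -1.584963, -p*log2(p) = 0.528321
H = 0.500000 + 0.526264 + 0.528321 = 1.554585

H = 1.5546 bits/symbol


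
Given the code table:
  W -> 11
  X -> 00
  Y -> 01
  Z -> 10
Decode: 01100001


Decoding:
01 -> Y
10 -> Z
00 -> X
01 -> Y


Result: YZXY


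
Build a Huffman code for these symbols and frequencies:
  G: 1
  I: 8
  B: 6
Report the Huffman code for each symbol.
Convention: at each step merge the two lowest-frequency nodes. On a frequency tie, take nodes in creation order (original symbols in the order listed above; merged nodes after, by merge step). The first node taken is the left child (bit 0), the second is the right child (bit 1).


Huffman tree construction:
Step 1: Merge G(1) + B(6) = 7
Step 2: Merge (G+B)(7) + I(8) = 15
Read each symbol's code off the tree from the root (left child = 0, right child = 1).

Codes:
  G: 00 (length 2)
  I: 1 (length 1)
  B: 01 (length 2)
Average code length: 22/15 = 1.4667 bits/symbol


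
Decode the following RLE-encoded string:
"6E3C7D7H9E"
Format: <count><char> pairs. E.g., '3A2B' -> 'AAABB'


Expanding each <count><char> pair:
  6E -> 'EEEEEE'
  3C -> 'CCC'
  7D -> 'DDDDDDD'
  7H -> 'HHHHHHH'
  9E -> 'EEEEEEEEE'

Decoded = EEEEEECCCDDDDDDDHHHHHHHEEEEEEEEE


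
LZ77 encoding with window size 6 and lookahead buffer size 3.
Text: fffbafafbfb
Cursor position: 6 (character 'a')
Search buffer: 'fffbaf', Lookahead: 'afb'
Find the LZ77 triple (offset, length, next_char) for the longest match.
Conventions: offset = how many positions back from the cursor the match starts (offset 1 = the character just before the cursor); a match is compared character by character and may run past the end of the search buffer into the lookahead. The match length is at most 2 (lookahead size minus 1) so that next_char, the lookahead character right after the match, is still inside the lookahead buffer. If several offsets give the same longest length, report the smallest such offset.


Try each offset into the search buffer:
  offset=1 (pos 5, char 'f'): match length 0
  offset=2 (pos 4, char 'a'): match length 2
  offset=3 (pos 3, char 'b'): match length 0
  offset=4 (pos 2, char 'f'): match length 0
  offset=5 (pos 1, char 'f'): match length 0
  offset=6 (pos 0, char 'f'): match length 0
Longest match has length 2 at offset 2.
next_char = character at position 6 + 2 = 8 -> 'b'

Best match: offset=2, length=2 (matching 'af' starting at position 4)
LZ77 triple: (2, 2, 'b')


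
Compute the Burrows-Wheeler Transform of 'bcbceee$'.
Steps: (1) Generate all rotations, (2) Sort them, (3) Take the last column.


Rotations (sorted):
  0: $bcbceee -> last char: e
  1: bcbceee$ -> last char: $
  2: bceee$bc -> last char: c
  3: cbceee$b -> last char: b
  4: ceee$bcb -> last char: b
  5: e$bcbcee -> last char: e
  6: ee$bcbce -> last char: e
  7: eee$bcbc -> last char: c


BWT = e$cbbeec


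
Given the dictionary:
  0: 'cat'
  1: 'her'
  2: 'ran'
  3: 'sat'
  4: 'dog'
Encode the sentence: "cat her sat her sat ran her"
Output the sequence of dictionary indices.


Look up each word in the dictionary:
  'cat' -> 0
  'her' -> 1
  'sat' -> 3
  'her' -> 1
  'sat' -> 3
  'ran' -> 2
  'her' -> 1

Encoded: [0, 1, 3, 1, 3, 2, 1]


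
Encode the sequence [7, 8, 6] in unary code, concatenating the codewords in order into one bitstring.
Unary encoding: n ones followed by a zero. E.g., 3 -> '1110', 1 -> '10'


Encode each number as n ones followed by a terminating 0:
  7 -> 11111110 (8 bits)
  8 -> 111111110 (9 bits)
  6 -> 1111110 (7 bits)
Total length = 8 + 9 + 7 = 24 bits.

Unary([7, 8, 6]) = 111111101111111101111110 (24 bits)


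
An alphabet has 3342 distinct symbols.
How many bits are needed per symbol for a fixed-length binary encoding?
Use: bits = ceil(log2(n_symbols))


log2(3342) = 11.7065
Bracket: 2^11 = 2048 < 3342 <= 2^12 = 4096
So ceil(log2(3342)) = 12

bits = ceil(log2(3342)) = ceil(11.7065) = 12 bits


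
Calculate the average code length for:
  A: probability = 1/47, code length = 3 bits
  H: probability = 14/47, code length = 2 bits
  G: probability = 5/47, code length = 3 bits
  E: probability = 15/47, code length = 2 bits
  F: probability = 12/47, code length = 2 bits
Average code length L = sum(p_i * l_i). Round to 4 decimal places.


Weighted contributions p_i * l_i:
  A: (1/47) * 3 = 3/47
  H: (14/47) * 2 = 28/47
  G: (5/47) * 3 = 15/47
  E: (15/47) * 2 = 30/47
  F: (12/47) * 2 = 24/47
Sum = (3 + 28 + 15 + 30 + 24)/47 = 100/47

L = 100/47 = 2.1277 bits/symbol


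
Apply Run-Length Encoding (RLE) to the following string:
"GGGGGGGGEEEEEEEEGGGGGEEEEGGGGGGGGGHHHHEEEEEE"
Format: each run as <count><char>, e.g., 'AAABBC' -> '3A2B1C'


Scanning runs left to right:
  i=0: run of 'G' x 8 -> '8G'
  i=8: run of 'E' x 8 -> '8E'
  i=16: run of 'G' x 5 -> '5G'
  i=21: run of 'E' x 4 -> '4E'
  i=25: run of 'G' x 9 -> '9G'
  i=34: run of 'H' x 4 -> '4H'
  i=38: run of 'E' x 6 -> '6E'

RLE = 8G8E5G4E9G4H6E


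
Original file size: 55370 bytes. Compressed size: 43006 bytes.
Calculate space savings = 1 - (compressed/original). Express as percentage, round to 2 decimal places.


ratio = compressed/original = 43006/55370 = 0.776702
savings = 1 - ratio = 1 - 0.776702 = 0.223298
as a percentage: 0.223298 * 100 = 22.33%

Space savings = 1 - 43006/55370 = 22.33%


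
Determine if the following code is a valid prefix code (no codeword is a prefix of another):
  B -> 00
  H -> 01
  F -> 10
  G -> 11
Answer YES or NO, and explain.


Checking each pair (does one codeword prefix another?):
  B='00' vs H='01': no prefix
  B='00' vs F='10': no prefix
  B='00' vs G='11': no prefix
  H='01' vs B='00': no prefix
  H='01' vs F='10': no prefix
  H='01' vs G='11': no prefix
  F='10' vs B='00': no prefix
  F='10' vs H='01': no prefix
  F='10' vs G='11': no prefix
  G='11' vs B='00': no prefix
  G='11' vs H='01': no prefix
  G='11' vs F='10': no prefix
No violation found over all pairs.

YES -- this is a valid prefix code. No codeword is a prefix of any other codeword.


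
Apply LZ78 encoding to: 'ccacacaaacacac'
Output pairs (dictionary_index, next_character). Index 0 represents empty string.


LZ78 encoding steps:
Dictionary: {0: ''}
Step 1: w='' (idx 0), next='c' -> output (0, 'c'), add 'c' as idx 1
Step 2: w='c' (idx 1), next='a' -> output (1, 'a'), add 'ca' as idx 2
Step 3: w='ca' (idx 2), next='c' -> output (2, 'c'), add 'cac' as idx 3
Step 4: w='' (idx 0), next='a' -> output (0, 'a'), add 'a' as idx 4
Step 5: w='a' (idx 4), next='a' -> output (4, 'a'), add 'aa' as idx 5
Step 6: w='cac' (idx 3), next='a' -> output (3, 'a'), add 'caca' as idx 6
Step 7: w='c' (idx 1), end of input -> output (1, '')


Encoded: [(0, 'c'), (1, 'a'), (2, 'c'), (0, 'a'), (4, 'a'), (3, 'a'), (1, '')]


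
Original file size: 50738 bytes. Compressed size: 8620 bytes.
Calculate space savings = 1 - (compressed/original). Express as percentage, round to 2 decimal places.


ratio = compressed/original = 8620/50738 = 0.169892
savings = 1 - ratio = 1 - 0.169892 = 0.830108
as a percentage: 0.830108 * 100 = 83.01%

Space savings = 1 - 8620/50738 = 83.01%


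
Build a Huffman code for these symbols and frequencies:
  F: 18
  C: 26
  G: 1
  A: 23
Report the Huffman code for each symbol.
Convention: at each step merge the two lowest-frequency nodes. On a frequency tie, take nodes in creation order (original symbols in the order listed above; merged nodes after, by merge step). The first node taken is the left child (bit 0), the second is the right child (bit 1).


Huffman tree construction:
Step 1: Merge G(1) + F(18) = 19
Step 2: Merge (G+F)(19) + A(23) = 42
Step 3: Merge C(26) + ((G+F)+A)(42) = 68
Read each symbol's code off the tree from the root (left child = 0, right child = 1).

Codes:
  F: 101 (length 3)
  C: 0 (length 1)
  G: 100 (length 3)
  A: 11 (length 2)
Average code length: 129/68 = 1.8971 bits/symbol


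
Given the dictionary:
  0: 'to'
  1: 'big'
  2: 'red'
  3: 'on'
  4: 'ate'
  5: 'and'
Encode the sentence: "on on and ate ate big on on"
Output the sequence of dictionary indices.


Look up each word in the dictionary:
  'on' -> 3
  'on' -> 3
  'and' -> 5
  'ate' -> 4
  'ate' -> 4
  'big' -> 1
  'on' -> 3
  'on' -> 3

Encoded: [3, 3, 5, 4, 4, 1, 3, 3]


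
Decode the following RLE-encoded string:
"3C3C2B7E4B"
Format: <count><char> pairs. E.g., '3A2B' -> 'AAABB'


Expanding each <count><char> pair:
  3C -> 'CCC'
  3C -> 'CCC'
  2B -> 'BB'
  7E -> 'EEEEEEE'
  4B -> 'BBBB'

Decoded = CCCCCCBBEEEEEEEBBBB


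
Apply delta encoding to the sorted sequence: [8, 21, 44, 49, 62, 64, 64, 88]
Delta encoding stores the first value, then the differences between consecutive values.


First value: 8
Deltas:
  21 - 8 = 13
  44 - 21 = 23
  49 - 44 = 5
  62 - 49 = 13
  64 - 62 = 2
  64 - 64 = 0
  88 - 64 = 24


Delta encoded: [8, 13, 23, 5, 13, 2, 0, 24]


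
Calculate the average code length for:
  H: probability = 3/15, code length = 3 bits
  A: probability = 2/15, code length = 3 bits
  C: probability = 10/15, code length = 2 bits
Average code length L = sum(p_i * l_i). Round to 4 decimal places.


Weighted contributions p_i * l_i:
  H: (3/15) * 3 = 9/15
  A: (2/15) * 3 = 6/15
  C: (10/15) * 2 = 20/15
Sum = (9 + 6 + 20)/15 = 35/15

L = 35/15 = 2.3333 bits/symbol


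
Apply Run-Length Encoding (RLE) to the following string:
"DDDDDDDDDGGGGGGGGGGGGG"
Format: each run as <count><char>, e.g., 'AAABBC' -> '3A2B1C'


Scanning runs left to right:
  i=0: run of 'D' x 9 -> '9D'
  i=9: run of 'G' x 13 -> '13G'

RLE = 9D13G


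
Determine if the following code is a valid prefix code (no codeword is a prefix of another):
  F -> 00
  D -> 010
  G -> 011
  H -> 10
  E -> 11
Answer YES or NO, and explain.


Checking each pair (does one codeword prefix another?):
  F='00' vs D='010': no prefix
  F='00' vs G='011': no prefix
  F='00' vs H='10': no prefix
  F='00' vs E='11': no prefix
  D='010' vs F='00': no prefix
  D='010' vs G='011': no prefix
  D='010' vs H='10': no prefix
  D='010' vs E='11': no prefix
  G='011' vs F='00': no prefix
  G='011' vs D='010': no prefix
  G='011' vs H='10': no prefix
  G='011' vs E='11': no prefix
  H='10' vs F='00': no prefix
  H='10' vs D='010': no prefix
  H='10' vs G='011': no prefix
  H='10' vs E='11': no prefix
  E='11' vs F='00': no prefix
  E='11' vs D='010': no prefix
  E='11' vs G='011': no prefix
  E='11' vs H='10': no prefix
No violation found over all pairs.

YES -- this is a valid prefix code. No codeword is a prefix of any other codeword.


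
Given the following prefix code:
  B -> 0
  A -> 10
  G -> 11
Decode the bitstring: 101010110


Decoding step by step:
Bits 10 -> A
Bits 10 -> A
Bits 10 -> A
Bits 11 -> G
Bits 0 -> B


Decoded message: AAAGB


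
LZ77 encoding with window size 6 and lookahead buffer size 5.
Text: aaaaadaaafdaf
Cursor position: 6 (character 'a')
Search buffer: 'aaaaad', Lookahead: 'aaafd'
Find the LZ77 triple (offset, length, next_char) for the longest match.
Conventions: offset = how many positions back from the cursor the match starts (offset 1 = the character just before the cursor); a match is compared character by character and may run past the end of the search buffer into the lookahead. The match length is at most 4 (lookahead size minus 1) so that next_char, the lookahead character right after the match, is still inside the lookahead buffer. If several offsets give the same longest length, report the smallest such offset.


Try each offset into the search buffer:
  offset=1 (pos 5, char 'd'): match length 0
  offset=2 (pos 4, char 'a'): match length 1
  offset=3 (pos 3, char 'a'): match length 2
  offset=4 (pos 2, char 'a'): match length 3
  offset=5 (pos 1, char 'a'): match length 3
  offset=6 (pos 0, char 'a'): match length 3
Longest match has length 3, found at offsets 4, 5, 6; take the smallest, offset 4.
next_char = character at position 6 + 3 = 9 -> 'f'

Best match: offset=4, length=3 (matching 'aaa' starting at position 2)
LZ77 triple: (4, 3, 'f')


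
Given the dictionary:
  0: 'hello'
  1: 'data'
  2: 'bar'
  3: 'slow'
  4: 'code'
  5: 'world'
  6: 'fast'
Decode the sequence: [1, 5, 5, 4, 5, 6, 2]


Look up each index in the dictionary:
  1 -> 'data'
  5 -> 'world'
  5 -> 'world'
  4 -> 'code'
  5 -> 'world'
  6 -> 'fast'
  2 -> 'bar'

Decoded: "data world world code world fast bar"


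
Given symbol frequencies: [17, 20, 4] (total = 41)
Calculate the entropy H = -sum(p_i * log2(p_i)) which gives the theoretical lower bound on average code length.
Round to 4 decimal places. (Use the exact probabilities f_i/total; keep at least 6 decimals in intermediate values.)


Per-symbol terms -p_i * log2(p_i) with p_i = f_i/41:
  p = 17/41 = 0.414634: log2(p) = -1.270089, -p*log2(p) = 0.526622
  p = 20/41 = 0.487805: log2(p) = -1.035624, -p*log2(p) = 0.505182
  p = 4/41 = 0.097561: log2(p) = -3.357552, -p*log2(p) = 0.327566
H = 0.526622 + 0.505182 + 0.327566 = 1.359370

H = 1.3594 bits/symbol


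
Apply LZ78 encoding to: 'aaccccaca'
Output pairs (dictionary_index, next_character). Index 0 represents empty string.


LZ78 encoding steps:
Dictionary: {0: ''}
Step 1: w='' (idx 0), next='a' -> output (0, 'a'), add 'a' as idx 1
Step 2: w='a' (idx 1), next='c' -> output (1, 'c'), add 'ac' as idx 2
Step 3: w='' (idx 0), next='c' -> output (0, 'c'), add 'c' as idx 3
Step 4: w='c' (idx 3), next='c' -> output (3, 'c'), add 'cc' as idx 4
Step 5: w='ac' (idx 2), next='a' -> output (2, 'a'), add 'aca' as idx 5


Encoded: [(0, 'a'), (1, 'c'), (0, 'c'), (3, 'c'), (2, 'a')]


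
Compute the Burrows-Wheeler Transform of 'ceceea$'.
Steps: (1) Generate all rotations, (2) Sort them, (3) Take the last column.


Rotations (sorted):
  0: $ceceea -> last char: a
  1: a$cecee -> last char: e
  2: ceceea$ -> last char: $
  3: ceea$ce -> last char: e
  4: ea$cece -> last char: e
  5: eceea$c -> last char: c
  6: eea$cec -> last char: c


BWT = ae$eecc


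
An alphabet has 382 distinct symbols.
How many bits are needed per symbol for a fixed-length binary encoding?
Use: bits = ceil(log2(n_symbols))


log2(382) = 8.5774
Bracket: 2^8 = 256 < 382 <= 2^9 = 512
So ceil(log2(382)) = 9

bits = ceil(log2(382)) = ceil(8.5774) = 9 bits


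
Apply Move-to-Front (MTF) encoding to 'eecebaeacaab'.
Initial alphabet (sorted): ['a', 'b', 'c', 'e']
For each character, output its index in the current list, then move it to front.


MTF encoding:
'e': index 3 in ['a', 'b', 'c', 'e'] -> ['e', 'a', 'b', 'c']
'e': index 0 in ['e', 'a', 'b', 'c'] -> ['e', 'a', 'b', 'c']
'c': index 3 in ['e', 'a', 'b', 'c'] -> ['c', 'e', 'a', 'b']
'e': index 1 in ['c', 'e', 'a', 'b'] -> ['e', 'c', 'a', 'b']
'b': index 3 in ['e', 'c', 'a', 'b'] -> ['b', 'e', 'c', 'a']
'a': index 3 in ['b', 'e', 'c', 'a'] -> ['a', 'b', 'e', 'c']
'e': index 2 in ['a', 'b', 'e', 'c'] -> ['e', 'a', 'b', 'c']
'a': index 1 in ['e', 'a', 'b', 'c'] -> ['a', 'e', 'b', 'c']
'c': index 3 in ['a', 'e', 'b', 'c'] -> ['c', 'a', 'e', 'b']
'a': index 1 in ['c', 'a', 'e', 'b'] -> ['a', 'c', 'e', 'b']
'a': index 0 in ['a', 'c', 'e', 'b'] -> ['a', 'c', 'e', 'b']
'b': index 3 in ['a', 'c', 'e', 'b'] -> ['b', 'a', 'c', 'e']


Output: [3, 0, 3, 1, 3, 3, 2, 1, 3, 1, 0, 3]


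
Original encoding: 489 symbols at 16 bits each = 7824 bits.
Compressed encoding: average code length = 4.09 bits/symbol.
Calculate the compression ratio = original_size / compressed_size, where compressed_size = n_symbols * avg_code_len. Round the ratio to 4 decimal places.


original_size = n_symbols * orig_bits = 489 * 16 = 7824 bits
compressed_size = n_symbols * avg_code_len = 489 * 4.09 = 2000.01 bits
ratio = original_size / compressed_size = 7824 / 2000.01 = 3.912

Compression ratio = 3.912


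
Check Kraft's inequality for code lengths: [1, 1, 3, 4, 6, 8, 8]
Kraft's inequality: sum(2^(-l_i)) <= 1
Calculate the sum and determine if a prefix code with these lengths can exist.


Sum = 2^(-1) + 2^(-1) + 2^(-3) + 2^(-4) + 2^(-6) + 2^(-8) + 2^(-8)
    = 0.5 + 0.5 + 0.125 + 0.0625 + 0.015625 + 0.00390625 + 0.00390625
    = 310/256 = 1.2109375
Since 1.2109375 > 1, Kraft's inequality is NOT satisfied.
A prefix code with these lengths CANNOT exist.

Kraft sum = 1.2109375. Not satisfied.


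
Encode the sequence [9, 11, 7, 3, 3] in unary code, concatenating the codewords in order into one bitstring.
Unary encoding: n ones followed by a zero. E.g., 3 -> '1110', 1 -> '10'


Encode each number as n ones followed by a terminating 0:
  9 -> 1111111110 (10 bits)
  11 -> 111111111110 (12 bits)
  7 -> 11111110 (8 bits)
  3 -> 1110 (4 bits)
  3 -> 1110 (4 bits)
Total length = 10 + 12 + 8 + 4 + 4 = 38 bits.

Unary([9, 11, 7, 3, 3]) = 11111111101111111111101111111011101110 (38 bits)


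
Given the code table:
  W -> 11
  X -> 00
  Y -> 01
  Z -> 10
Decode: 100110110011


Decoding:
10 -> Z
01 -> Y
10 -> Z
11 -> W
00 -> X
11 -> W


Result: ZYZWXW


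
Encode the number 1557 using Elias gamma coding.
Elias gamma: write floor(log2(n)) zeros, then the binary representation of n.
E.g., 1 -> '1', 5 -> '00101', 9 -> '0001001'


num_bits = floor(log2(1557)) + 1 = 11
leading_zeros = num_bits - 1 = 10
binary(1557) = 11000010101

Elias gamma(1557) = '0000000000' + '11000010101' = 000000000011000010101 (21 bits)


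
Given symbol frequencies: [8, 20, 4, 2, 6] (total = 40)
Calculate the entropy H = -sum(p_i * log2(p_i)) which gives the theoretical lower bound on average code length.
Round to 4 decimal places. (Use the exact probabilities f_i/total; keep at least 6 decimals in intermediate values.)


Per-symbol terms -p_i * log2(p_i) with p_i = f_i/40:
  p = 8/40 = 0.200000: log2(p) = -2.321928, -p*log2(p) = 0.464386
  p = 20/40 = 0.500000: log2(p) = -1.000000, -p*log2(p) = 0.500000
  p = 4/40 = 0.100000: log2(p) = -3.321928, -p*log2(p) = 0.332193
  p = 2/40 = 0.050000: log2(p) = -4.321928, -p*log2(p) = 0.216096
  p = 6/40 = 0.150000: log2(p) = -2.736966, -p*log2(p) = 0.410545
H = 0.464386 + 0.500000 + 0.332193 + 0.216096 + 0.410545 = 1.923220

H = 1.9232 bits/symbol


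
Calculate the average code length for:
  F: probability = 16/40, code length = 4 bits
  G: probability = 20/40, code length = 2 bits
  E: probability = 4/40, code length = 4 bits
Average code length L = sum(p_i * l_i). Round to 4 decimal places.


Weighted contributions p_i * l_i:
  F: (16/40) * 4 = 64/40
  G: (20/40) * 2 = 40/40
  E: (4/40) * 4 = 16/40
Sum = (64 + 40 + 16)/40 = 120/40

L = 120/40 = 3.0000 bits/symbol


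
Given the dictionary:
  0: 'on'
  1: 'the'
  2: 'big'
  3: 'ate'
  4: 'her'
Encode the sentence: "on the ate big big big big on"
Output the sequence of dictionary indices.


Look up each word in the dictionary:
  'on' -> 0
  'the' -> 1
  'ate' -> 3
  'big' -> 2
  'big' -> 2
  'big' -> 2
  'big' -> 2
  'on' -> 0

Encoded: [0, 1, 3, 2, 2, 2, 2, 0]


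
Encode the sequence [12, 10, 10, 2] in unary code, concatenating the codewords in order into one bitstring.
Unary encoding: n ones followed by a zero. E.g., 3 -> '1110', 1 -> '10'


Encode each number as n ones followed by a terminating 0:
  12 -> 1111111111110 (13 bits)
  10 -> 11111111110 (11 bits)
  10 -> 11111111110 (11 bits)
  2 -> 110 (3 bits)
Total length = 13 + 11 + 11 + 3 = 38 bits.

Unary([12, 10, 10, 2]) = 11111111111101111111111011111111110110 (38 bits)


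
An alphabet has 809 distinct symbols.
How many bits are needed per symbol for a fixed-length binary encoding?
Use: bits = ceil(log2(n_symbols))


log2(809) = 9.66
Bracket: 2^9 = 512 < 809 <= 2^10 = 1024
So ceil(log2(809)) = 10

bits = ceil(log2(809)) = ceil(9.66) = 10 bits


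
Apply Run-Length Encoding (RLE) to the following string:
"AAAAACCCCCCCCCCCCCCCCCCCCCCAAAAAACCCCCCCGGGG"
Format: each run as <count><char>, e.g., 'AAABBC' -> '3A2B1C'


Scanning runs left to right:
  i=0: run of 'A' x 5 -> '5A'
  i=5: run of 'C' x 22 -> '22C'
  i=27: run of 'A' x 6 -> '6A'
  i=33: run of 'C' x 7 -> '7C'
  i=40: run of 'G' x 4 -> '4G'

RLE = 5A22C6A7C4G


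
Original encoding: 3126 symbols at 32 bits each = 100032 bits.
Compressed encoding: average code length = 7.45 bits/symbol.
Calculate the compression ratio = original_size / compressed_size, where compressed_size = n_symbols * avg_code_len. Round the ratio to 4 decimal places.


original_size = n_symbols * orig_bits = 3126 * 32 = 100032 bits
compressed_size = n_symbols * avg_code_len = 3126 * 7.45 = 23288.7 bits
ratio = original_size / compressed_size = 100032 / 23288.7 = 4.2953

Compression ratio = 4.2953


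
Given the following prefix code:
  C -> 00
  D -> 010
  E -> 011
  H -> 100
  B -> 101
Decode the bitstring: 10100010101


Decoding step by step:
Bits 101 -> B
Bits 00 -> C
Bits 010 -> D
Bits 101 -> B


Decoded message: BCDB


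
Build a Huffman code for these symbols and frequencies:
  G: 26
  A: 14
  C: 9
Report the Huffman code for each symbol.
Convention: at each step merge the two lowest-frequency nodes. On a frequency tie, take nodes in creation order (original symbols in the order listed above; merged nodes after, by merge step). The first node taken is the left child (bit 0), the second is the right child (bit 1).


Huffman tree construction:
Step 1: Merge C(9) + A(14) = 23
Step 2: Merge (C+A)(23) + G(26) = 49
Read each symbol's code off the tree from the root (left child = 0, right child = 1).

Codes:
  G: 1 (length 1)
  A: 01 (length 2)
  C: 00 (length 2)
Average code length: 72/49 = 1.4694 bits/symbol


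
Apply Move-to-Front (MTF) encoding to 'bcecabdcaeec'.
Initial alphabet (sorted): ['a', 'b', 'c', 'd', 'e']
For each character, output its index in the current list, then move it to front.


MTF encoding:
'b': index 1 in ['a', 'b', 'c', 'd', 'e'] -> ['b', 'a', 'c', 'd', 'e']
'c': index 2 in ['b', 'a', 'c', 'd', 'e'] -> ['c', 'b', 'a', 'd', 'e']
'e': index 4 in ['c', 'b', 'a', 'd', 'e'] -> ['e', 'c', 'b', 'a', 'd']
'c': index 1 in ['e', 'c', 'b', 'a', 'd'] -> ['c', 'e', 'b', 'a', 'd']
'a': index 3 in ['c', 'e', 'b', 'a', 'd'] -> ['a', 'c', 'e', 'b', 'd']
'b': index 3 in ['a', 'c', 'e', 'b', 'd'] -> ['b', 'a', 'c', 'e', 'd']
'd': index 4 in ['b', 'a', 'c', 'e', 'd'] -> ['d', 'b', 'a', 'c', 'e']
'c': index 3 in ['d', 'b', 'a', 'c', 'e'] -> ['c', 'd', 'b', 'a', 'e']
'a': index 3 in ['c', 'd', 'b', 'a', 'e'] -> ['a', 'c', 'd', 'b', 'e']
'e': index 4 in ['a', 'c', 'd', 'b', 'e'] -> ['e', 'a', 'c', 'd', 'b']
'e': index 0 in ['e', 'a', 'c', 'd', 'b'] -> ['e', 'a', 'c', 'd', 'b']
'c': index 2 in ['e', 'a', 'c', 'd', 'b'] -> ['c', 'e', 'a', 'd', 'b']


Output: [1, 2, 4, 1, 3, 3, 4, 3, 3, 4, 0, 2]


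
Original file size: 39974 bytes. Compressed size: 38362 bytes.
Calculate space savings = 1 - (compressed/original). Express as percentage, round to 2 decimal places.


ratio = compressed/original = 38362/39974 = 0.959674
savings = 1 - ratio = 1 - 0.959674 = 0.040326
as a percentage: 0.040326 * 100 = 4.03%

Space savings = 1 - 38362/39974 = 4.03%


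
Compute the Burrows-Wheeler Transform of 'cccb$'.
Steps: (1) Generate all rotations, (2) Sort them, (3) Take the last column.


Rotations (sorted):
  0: $cccb -> last char: b
  1: b$ccc -> last char: c
  2: cb$cc -> last char: c
  3: ccb$c -> last char: c
  4: cccb$ -> last char: $


BWT = bccc$


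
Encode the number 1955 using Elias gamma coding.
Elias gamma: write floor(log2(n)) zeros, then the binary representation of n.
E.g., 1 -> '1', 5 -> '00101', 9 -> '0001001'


num_bits = floor(log2(1955)) + 1 = 11
leading_zeros = num_bits - 1 = 10
binary(1955) = 11110100011

Elias gamma(1955) = '0000000000' + '11110100011' = 000000000011110100011 (21 bits)


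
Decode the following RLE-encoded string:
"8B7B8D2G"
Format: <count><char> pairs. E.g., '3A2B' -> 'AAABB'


Expanding each <count><char> pair:
  8B -> 'BBBBBBBB'
  7B -> 'BBBBBBB'
  8D -> 'DDDDDDDD'
  2G -> 'GG'

Decoded = BBBBBBBBBBBBBBBDDDDDDDDGG


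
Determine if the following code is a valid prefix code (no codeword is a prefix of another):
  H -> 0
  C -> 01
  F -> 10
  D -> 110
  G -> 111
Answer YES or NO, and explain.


Checking each pair (does one codeword prefix another?):
  H='0' vs C='01': prefix -- VIOLATION

NO -- this is NOT a valid prefix code. H (0) is a prefix of C (01).


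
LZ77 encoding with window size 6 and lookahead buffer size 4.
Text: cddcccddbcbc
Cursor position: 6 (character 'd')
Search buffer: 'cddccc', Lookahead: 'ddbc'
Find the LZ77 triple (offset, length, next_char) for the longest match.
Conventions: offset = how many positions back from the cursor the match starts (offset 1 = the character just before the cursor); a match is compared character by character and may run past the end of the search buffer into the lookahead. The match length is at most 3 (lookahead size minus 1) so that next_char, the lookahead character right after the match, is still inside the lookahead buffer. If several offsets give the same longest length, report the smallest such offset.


Try each offset into the search buffer:
  offset=1 (pos 5, char 'c'): match length 0
  offset=2 (pos 4, char 'c'): match length 0
  offset=3 (pos 3, char 'c'): match length 0
  offset=4 (pos 2, char 'd'): match length 1
  offset=5 (pos 1, char 'd'): match length 2
  offset=6 (pos 0, char 'c'): match length 0
Longest match has length 2 at offset 5.
next_char = character at position 6 + 2 = 8 -> 'b'

Best match: offset=5, length=2 (matching 'dd' starting at position 1)
LZ77 triple: (5, 2, 'b')


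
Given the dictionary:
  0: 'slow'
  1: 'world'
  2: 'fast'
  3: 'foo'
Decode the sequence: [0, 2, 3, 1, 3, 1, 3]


Look up each index in the dictionary:
  0 -> 'slow'
  2 -> 'fast'
  3 -> 'foo'
  1 -> 'world'
  3 -> 'foo'
  1 -> 'world'
  3 -> 'foo'

Decoded: "slow fast foo world foo world foo"


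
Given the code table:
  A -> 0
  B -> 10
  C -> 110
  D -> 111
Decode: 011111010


Decoding:
0 -> A
111 -> D
110 -> C
10 -> B


Result: ADCB


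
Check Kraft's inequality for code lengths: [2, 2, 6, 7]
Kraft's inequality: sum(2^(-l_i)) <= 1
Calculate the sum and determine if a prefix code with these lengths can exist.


Sum = 2^(-2) + 2^(-2) + 2^(-6) + 2^(-7)
    = 0.25 + 0.25 + 0.015625 + 0.0078125
    = 67/128 = 0.5234375
Since 0.5234375 <= 1, Kraft's inequality IS satisfied.
A prefix code with these lengths CAN exist.

Kraft sum = 0.5234375. Satisfied.


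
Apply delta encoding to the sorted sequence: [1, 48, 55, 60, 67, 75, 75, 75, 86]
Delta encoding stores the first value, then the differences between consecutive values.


First value: 1
Deltas:
  48 - 1 = 47
  55 - 48 = 7
  60 - 55 = 5
  67 - 60 = 7
  75 - 67 = 8
  75 - 75 = 0
  75 - 75 = 0
  86 - 75 = 11


Delta encoded: [1, 47, 7, 5, 7, 8, 0, 0, 11]


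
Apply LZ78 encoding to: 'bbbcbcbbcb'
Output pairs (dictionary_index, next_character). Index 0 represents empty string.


LZ78 encoding steps:
Dictionary: {0: ''}
Step 1: w='' (idx 0), next='b' -> output (0, 'b'), add 'b' as idx 1
Step 2: w='b' (idx 1), next='b' -> output (1, 'b'), add 'bb' as idx 2
Step 3: w='' (idx 0), next='c' -> output (0, 'c'), add 'c' as idx 3
Step 4: w='b' (idx 1), next='c' -> output (1, 'c'), add 'bc' as idx 4
Step 5: w='bb' (idx 2), next='c' -> output (2, 'c'), add 'bbc' as idx 5
Step 6: w='b' (idx 1), end of input -> output (1, '')


Encoded: [(0, 'b'), (1, 'b'), (0, 'c'), (1, 'c'), (2, 'c'), (1, '')]


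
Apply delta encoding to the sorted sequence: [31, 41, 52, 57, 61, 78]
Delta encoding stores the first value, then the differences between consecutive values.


First value: 31
Deltas:
  41 - 31 = 10
  52 - 41 = 11
  57 - 52 = 5
  61 - 57 = 4
  78 - 61 = 17


Delta encoded: [31, 10, 11, 5, 4, 17]
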